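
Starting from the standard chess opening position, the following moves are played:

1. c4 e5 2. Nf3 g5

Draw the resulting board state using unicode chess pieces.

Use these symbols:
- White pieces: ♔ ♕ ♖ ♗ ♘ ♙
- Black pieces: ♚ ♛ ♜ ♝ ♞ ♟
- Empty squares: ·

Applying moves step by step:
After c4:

♜ ♞ ♝ ♛ ♚ ♝ ♞ ♜
♟ ♟ ♟ ♟ ♟ ♟ ♟ ♟
· · · · · · · ·
· · · · · · · ·
· · ♙ · · · · ·
· · · · · · · ·
♙ ♙ · ♙ ♙ ♙ ♙ ♙
♖ ♘ ♗ ♕ ♔ ♗ ♘ ♖


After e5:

♜ ♞ ♝ ♛ ♚ ♝ ♞ ♜
♟ ♟ ♟ ♟ · ♟ ♟ ♟
· · · · · · · ·
· · · · ♟ · · ·
· · ♙ · · · · ·
· · · · · · · ·
♙ ♙ · ♙ ♙ ♙ ♙ ♙
♖ ♘ ♗ ♕ ♔ ♗ ♘ ♖


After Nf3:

♜ ♞ ♝ ♛ ♚ ♝ ♞ ♜
♟ ♟ ♟ ♟ · ♟ ♟ ♟
· · · · · · · ·
· · · · ♟ · · ·
· · ♙ · · · · ·
· · · · · ♘ · ·
♙ ♙ · ♙ ♙ ♙ ♙ ♙
♖ ♘ ♗ ♕ ♔ ♗ · ♖


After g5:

♜ ♞ ♝ ♛ ♚ ♝ ♞ ♜
♟ ♟ ♟ ♟ · ♟ · ♟
· · · · · · · ·
· · · · ♟ · ♟ ·
· · ♙ · · · · ·
· · · · · ♘ · ·
♙ ♙ · ♙ ♙ ♙ ♙ ♙
♖ ♘ ♗ ♕ ♔ ♗ · ♖



  a b c d e f g h
  ─────────────────
8│♜ ♞ ♝ ♛ ♚ ♝ ♞ ♜│8
7│♟ ♟ ♟ ♟ · ♟ · ♟│7
6│· · · · · · · ·│6
5│· · · · ♟ · ♟ ·│5
4│· · ♙ · · · · ·│4
3│· · · · · ♘ · ·│3
2│♙ ♙ · ♙ ♙ ♙ ♙ ♙│2
1│♖ ♘ ♗ ♕ ♔ ♗ · ♖│1
  ─────────────────
  a b c d e f g h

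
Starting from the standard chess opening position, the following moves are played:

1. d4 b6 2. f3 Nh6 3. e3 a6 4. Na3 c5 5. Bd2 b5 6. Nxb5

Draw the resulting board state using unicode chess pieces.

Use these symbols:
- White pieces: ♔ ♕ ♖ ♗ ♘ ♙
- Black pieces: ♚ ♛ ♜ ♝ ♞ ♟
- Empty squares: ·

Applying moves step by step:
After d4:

♜ ♞ ♝ ♛ ♚ ♝ ♞ ♜
♟ ♟ ♟ ♟ ♟ ♟ ♟ ♟
· · · · · · · ·
· · · · · · · ·
· · · ♙ · · · ·
· · · · · · · ·
♙ ♙ ♙ · ♙ ♙ ♙ ♙
♖ ♘ ♗ ♕ ♔ ♗ ♘ ♖


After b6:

♜ ♞ ♝ ♛ ♚ ♝ ♞ ♜
♟ · ♟ ♟ ♟ ♟ ♟ ♟
· ♟ · · · · · ·
· · · · · · · ·
· · · ♙ · · · ·
· · · · · · · ·
♙ ♙ ♙ · ♙ ♙ ♙ ♙
♖ ♘ ♗ ♕ ♔ ♗ ♘ ♖


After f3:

♜ ♞ ♝ ♛ ♚ ♝ ♞ ♜
♟ · ♟ ♟ ♟ ♟ ♟ ♟
· ♟ · · · · · ·
· · · · · · · ·
· · · ♙ · · · ·
· · · · · ♙ · ·
♙ ♙ ♙ · ♙ · ♙ ♙
♖ ♘ ♗ ♕ ♔ ♗ ♘ ♖


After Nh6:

♜ ♞ ♝ ♛ ♚ ♝ · ♜
♟ · ♟ ♟ ♟ ♟ ♟ ♟
· ♟ · · · · · ♞
· · · · · · · ·
· · · ♙ · · · ·
· · · · · ♙ · ·
♙ ♙ ♙ · ♙ · ♙ ♙
♖ ♘ ♗ ♕ ♔ ♗ ♘ ♖


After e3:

♜ ♞ ♝ ♛ ♚ ♝ · ♜
♟ · ♟ ♟ ♟ ♟ ♟ ♟
· ♟ · · · · · ♞
· · · · · · · ·
· · · ♙ · · · ·
· · · · ♙ ♙ · ·
♙ ♙ ♙ · · · ♙ ♙
♖ ♘ ♗ ♕ ♔ ♗ ♘ ♖


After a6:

♜ ♞ ♝ ♛ ♚ ♝ · ♜
· · ♟ ♟ ♟ ♟ ♟ ♟
♟ ♟ · · · · · ♞
· · · · · · · ·
· · · ♙ · · · ·
· · · · ♙ ♙ · ·
♙ ♙ ♙ · · · ♙ ♙
♖ ♘ ♗ ♕ ♔ ♗ ♘ ♖


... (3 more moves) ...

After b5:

♜ ♞ ♝ ♛ ♚ ♝ · ♜
· · · ♟ ♟ ♟ ♟ ♟
♟ · · · · · · ♞
· ♟ ♟ · · · · ·
· · · ♙ · · · ·
♘ · · · ♙ ♙ · ·
♙ ♙ ♙ ♗ · · ♙ ♙
♖ · · ♕ ♔ ♗ ♘ ♖


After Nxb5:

♜ ♞ ♝ ♛ ♚ ♝ · ♜
· · · ♟ ♟ ♟ ♟ ♟
♟ · · · · · · ♞
· ♘ ♟ · · · · ·
· · · ♙ · · · ·
· · · · ♙ ♙ · ·
♙ ♙ ♙ ♗ · · ♙ ♙
♖ · · ♕ ♔ ♗ ♘ ♖



  a b c d e f g h
  ─────────────────
8│♜ ♞ ♝ ♛ ♚ ♝ · ♜│8
7│· · · ♟ ♟ ♟ ♟ ♟│7
6│♟ · · · · · · ♞│6
5│· ♘ ♟ · · · · ·│5
4│· · · ♙ · · · ·│4
3│· · · · ♙ ♙ · ·│3
2│♙ ♙ ♙ ♗ · · ♙ ♙│2
1│♖ · · ♕ ♔ ♗ ♘ ♖│1
  ─────────────────
  a b c d e f g h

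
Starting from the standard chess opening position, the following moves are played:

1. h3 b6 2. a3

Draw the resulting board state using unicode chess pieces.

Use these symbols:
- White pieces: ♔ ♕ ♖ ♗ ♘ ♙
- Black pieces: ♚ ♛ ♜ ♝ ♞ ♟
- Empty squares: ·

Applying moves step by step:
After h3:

♜ ♞ ♝ ♛ ♚ ♝ ♞ ♜
♟ ♟ ♟ ♟ ♟ ♟ ♟ ♟
· · · · · · · ·
· · · · · · · ·
· · · · · · · ·
· · · · · · · ♙
♙ ♙ ♙ ♙ ♙ ♙ ♙ ·
♖ ♘ ♗ ♕ ♔ ♗ ♘ ♖


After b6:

♜ ♞ ♝ ♛ ♚ ♝ ♞ ♜
♟ · ♟ ♟ ♟ ♟ ♟ ♟
· ♟ · · · · · ·
· · · · · · · ·
· · · · · · · ·
· · · · · · · ♙
♙ ♙ ♙ ♙ ♙ ♙ ♙ ·
♖ ♘ ♗ ♕ ♔ ♗ ♘ ♖


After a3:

♜ ♞ ♝ ♛ ♚ ♝ ♞ ♜
♟ · ♟ ♟ ♟ ♟ ♟ ♟
· ♟ · · · · · ·
· · · · · · · ·
· · · · · · · ·
♙ · · · · · · ♙
· ♙ ♙ ♙ ♙ ♙ ♙ ·
♖ ♘ ♗ ♕ ♔ ♗ ♘ ♖



  a b c d e f g h
  ─────────────────
8│♜ ♞ ♝ ♛ ♚ ♝ ♞ ♜│8
7│♟ · ♟ ♟ ♟ ♟ ♟ ♟│7
6│· ♟ · · · · · ·│6
5│· · · · · · · ·│5
4│· · · · · · · ·│4
3│♙ · · · · · · ♙│3
2│· ♙ ♙ ♙ ♙ ♙ ♙ ·│2
1│♖ ♘ ♗ ♕ ♔ ♗ ♘ ♖│1
  ─────────────────
  a b c d e f g h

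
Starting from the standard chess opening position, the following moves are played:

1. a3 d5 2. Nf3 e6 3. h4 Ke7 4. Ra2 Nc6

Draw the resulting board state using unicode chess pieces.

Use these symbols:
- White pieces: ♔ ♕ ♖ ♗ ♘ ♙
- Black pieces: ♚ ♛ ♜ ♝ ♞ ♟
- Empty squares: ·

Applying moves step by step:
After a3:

♜ ♞ ♝ ♛ ♚ ♝ ♞ ♜
♟ ♟ ♟ ♟ ♟ ♟ ♟ ♟
· · · · · · · ·
· · · · · · · ·
· · · · · · · ·
♙ · · · · · · ·
· ♙ ♙ ♙ ♙ ♙ ♙ ♙
♖ ♘ ♗ ♕ ♔ ♗ ♘ ♖


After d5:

♜ ♞ ♝ ♛ ♚ ♝ ♞ ♜
♟ ♟ ♟ · ♟ ♟ ♟ ♟
· · · · · · · ·
· · · ♟ · · · ·
· · · · · · · ·
♙ · · · · · · ·
· ♙ ♙ ♙ ♙ ♙ ♙ ♙
♖ ♘ ♗ ♕ ♔ ♗ ♘ ♖


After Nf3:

♜ ♞ ♝ ♛ ♚ ♝ ♞ ♜
♟ ♟ ♟ · ♟ ♟ ♟ ♟
· · · · · · · ·
· · · ♟ · · · ·
· · · · · · · ·
♙ · · · · ♘ · ·
· ♙ ♙ ♙ ♙ ♙ ♙ ♙
♖ ♘ ♗ ♕ ♔ ♗ · ♖


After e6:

♜ ♞ ♝ ♛ ♚ ♝ ♞ ♜
♟ ♟ ♟ · · ♟ ♟ ♟
· · · · ♟ · · ·
· · · ♟ · · · ·
· · · · · · · ·
♙ · · · · ♘ · ·
· ♙ ♙ ♙ ♙ ♙ ♙ ♙
♖ ♘ ♗ ♕ ♔ ♗ · ♖


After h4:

♜ ♞ ♝ ♛ ♚ ♝ ♞ ♜
♟ ♟ ♟ · · ♟ ♟ ♟
· · · · ♟ · · ·
· · · ♟ · · · ·
· · · · · · · ♙
♙ · · · · ♘ · ·
· ♙ ♙ ♙ ♙ ♙ ♙ ·
♖ ♘ ♗ ♕ ♔ ♗ · ♖


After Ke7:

♜ ♞ ♝ ♛ · ♝ ♞ ♜
♟ ♟ ♟ · ♚ ♟ ♟ ♟
· · · · ♟ · · ·
· · · ♟ · · · ·
· · · · · · · ♙
♙ · · · · ♘ · ·
· ♙ ♙ ♙ ♙ ♙ ♙ ·
♖ ♘ ♗ ♕ ♔ ♗ · ♖


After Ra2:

♜ ♞ ♝ ♛ · ♝ ♞ ♜
♟ ♟ ♟ · ♚ ♟ ♟ ♟
· · · · ♟ · · ·
· · · ♟ · · · ·
· · · · · · · ♙
♙ · · · · ♘ · ·
♖ ♙ ♙ ♙ ♙ ♙ ♙ ·
· ♘ ♗ ♕ ♔ ♗ · ♖


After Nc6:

♜ · ♝ ♛ · ♝ ♞ ♜
♟ ♟ ♟ · ♚ ♟ ♟ ♟
· · ♞ · ♟ · · ·
· · · ♟ · · · ·
· · · · · · · ♙
♙ · · · · ♘ · ·
♖ ♙ ♙ ♙ ♙ ♙ ♙ ·
· ♘ ♗ ♕ ♔ ♗ · ♖



  a b c d e f g h
  ─────────────────
8│♜ · ♝ ♛ · ♝ ♞ ♜│8
7│♟ ♟ ♟ · ♚ ♟ ♟ ♟│7
6│· · ♞ · ♟ · · ·│6
5│· · · ♟ · · · ·│5
4│· · · · · · · ♙│4
3│♙ · · · · ♘ · ·│3
2│♖ ♙ ♙ ♙ ♙ ♙ ♙ ·│2
1│· ♘ ♗ ♕ ♔ ♗ · ♖│1
  ─────────────────
  a b c d e f g h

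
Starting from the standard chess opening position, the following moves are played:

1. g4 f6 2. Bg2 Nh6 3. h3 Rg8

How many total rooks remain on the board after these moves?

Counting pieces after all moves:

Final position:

  a b c d e f g h
  ─────────────────
8│♜ ♞ ♝ ♛ ♚ ♝ ♜ ·│8
7│♟ ♟ ♟ ♟ ♟ · ♟ ♟│7
6│· · · · · ♟ · ♞│6
5│· · · · · · · ·│5
4│· · · · · · ♙ ·│4
3│· · · · · · · ♙│3
2│♙ ♙ ♙ ♙ ♙ ♙ ♗ ·│2
1│♖ ♘ ♗ ♕ ♔ · ♘ ♖│1
  ─────────────────
  a b c d e f g h


4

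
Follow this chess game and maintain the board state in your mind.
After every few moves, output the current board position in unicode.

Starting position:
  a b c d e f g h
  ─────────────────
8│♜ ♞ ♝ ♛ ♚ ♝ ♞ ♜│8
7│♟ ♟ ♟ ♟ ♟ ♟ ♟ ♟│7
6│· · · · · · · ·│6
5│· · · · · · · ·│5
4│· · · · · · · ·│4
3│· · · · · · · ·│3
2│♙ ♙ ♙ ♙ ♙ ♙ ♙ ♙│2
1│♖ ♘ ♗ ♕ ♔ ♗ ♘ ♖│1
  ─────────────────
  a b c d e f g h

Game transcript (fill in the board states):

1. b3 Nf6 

  a b c d e f g h
  ─────────────────
8│♜ ♞ ♝ ♛ ♚ ♝ · ♜│8
7│♟ ♟ ♟ ♟ ♟ ♟ ♟ ♟│7
6│· · · · · ♞ · ·│6
5│· · · · · · · ·│5
4│· · · · · · · ·│4
3│· ♙ · · · · · ·│3
2│♙ · ♙ ♙ ♙ ♙ ♙ ♙│2
1│♖ ♘ ♗ ♕ ♔ ♗ ♘ ♖│1
  ─────────────────
  a b c d e f g h

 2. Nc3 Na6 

  a b c d e f g h
  ─────────────────
8│♜ · ♝ ♛ ♚ ♝ · ♜│8
7│♟ ♟ ♟ ♟ ♟ ♟ ♟ ♟│7
6│♞ · · · · ♞ · ·│6
5│· · · · · · · ·│5
4│· · · · · · · ·│4
3│· ♙ ♘ · · · · ·│3
2│♙ · ♙ ♙ ♙ ♙ ♙ ♙│2
1│♖ · ♗ ♕ ♔ ♗ ♘ ♖│1
  ─────────────────
  a b c d e f g h

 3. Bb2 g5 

  a b c d e f g h
  ─────────────────
8│♜ · ♝ ♛ ♚ ♝ · ♜│8
7│♟ ♟ ♟ ♟ ♟ ♟ · ♟│7
6│♞ · · · · ♞ · ·│6
5│· · · · · · ♟ ·│5
4│· · · · · · · ·│4
3│· ♙ ♘ · · · · ·│3
2│♙ ♗ ♙ ♙ ♙ ♙ ♙ ♙│2
1│♖ · · ♕ ♔ ♗ ♘ ♖│1
  ─────────────────
  a b c d e f g h

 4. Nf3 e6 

  a b c d e f g h
  ─────────────────
8│♜ · ♝ ♛ ♚ ♝ · ♜│8
7│♟ ♟ ♟ ♟ · ♟ · ♟│7
6│♞ · · · ♟ ♞ · ·│6
5│· · · · · · ♟ ·│5
4│· · · · · · · ·│4
3│· ♙ ♘ · · ♘ · ·│3
2│♙ ♗ ♙ ♙ ♙ ♙ ♙ ♙│2
1│♖ · · ♕ ♔ ♗ · ♖│1
  ─────────────────
  a b c d e f g h



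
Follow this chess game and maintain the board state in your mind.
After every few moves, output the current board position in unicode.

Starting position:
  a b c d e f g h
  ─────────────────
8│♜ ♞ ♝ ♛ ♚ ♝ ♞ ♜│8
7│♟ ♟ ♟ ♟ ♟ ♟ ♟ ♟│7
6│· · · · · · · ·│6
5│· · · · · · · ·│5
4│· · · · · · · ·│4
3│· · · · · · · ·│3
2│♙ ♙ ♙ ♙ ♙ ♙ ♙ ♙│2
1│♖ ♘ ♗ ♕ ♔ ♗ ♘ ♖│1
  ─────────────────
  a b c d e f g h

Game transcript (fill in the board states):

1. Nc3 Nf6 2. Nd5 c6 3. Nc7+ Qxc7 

  a b c d e f g h
  ─────────────────
8│♜ ♞ ♝ · ♚ ♝ · ♜│8
7│♟ ♟ ♛ ♟ ♟ ♟ ♟ ♟│7
6│· · ♟ · · ♞ · ·│6
5│· · · · · · · ·│5
4│· · · · · · · ·│4
3│· · · · · · · ·│3
2│♙ ♙ ♙ ♙ ♙ ♙ ♙ ♙│2
1│♖ · ♗ ♕ ♔ ♗ ♘ ♖│1
  ─────────────────
  a b c d e f g h

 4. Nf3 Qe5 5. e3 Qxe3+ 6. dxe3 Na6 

  a b c d e f g h
  ─────────────────
8│♜ · ♝ · ♚ ♝ · ♜│8
7│♟ ♟ · ♟ ♟ ♟ ♟ ♟│7
6│♞ · ♟ · · ♞ · ·│6
5│· · · · · · · ·│5
4│· · · · · · · ·│4
3│· · · · ♙ ♘ · ·│3
2│♙ ♙ ♙ · · ♙ ♙ ♙│2
1│♖ · ♗ ♕ ♔ ♗ · ♖│1
  ─────────────────
  a b c d e f g h

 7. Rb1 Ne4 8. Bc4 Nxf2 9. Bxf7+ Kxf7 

  a b c d e f g h
  ─────────────────
8│♜ · ♝ · · ♝ · ♜│8
7│♟ ♟ · ♟ ♟ ♚ ♟ ♟│7
6│♞ · ♟ · · · · ·│6
5│· · · · · · · ·│5
4│· · · · · · · ·│4
3│· · · · ♙ ♘ · ·│3
2│♙ ♙ ♙ · · ♞ ♙ ♙│2
1│· ♖ ♗ ♕ ♔ · · ♖│1
  ─────────────────
  a b c d e f g h

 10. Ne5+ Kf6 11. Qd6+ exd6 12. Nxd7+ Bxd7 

  a b c d e f g h
  ─────────────────
8│♜ · · · · ♝ · ♜│8
7│♟ ♟ · ♝ · · ♟ ♟│7
6│♞ · ♟ ♟ · ♚ · ·│6
5│· · · · · · · ·│5
4│· · · · · · · ·│4
3│· · · · ♙ · · ·│3
2│♙ ♙ ♙ · · ♞ ♙ ♙│2
1│· ♖ ♗ · ♔ · · ♖│1
  ─────────────────
  a b c d e f g h

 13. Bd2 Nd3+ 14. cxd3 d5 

  a b c d e f g h
  ─────────────────
8│♜ · · · · ♝ · ♜│8
7│♟ ♟ · ♝ · · ♟ ♟│7
6│♞ · ♟ · · ♚ · ·│6
5│· · · ♟ · · · ·│5
4│· · · · · · · ·│4
3│· · · ♙ ♙ · · ·│3
2│♙ ♙ · ♗ · · ♙ ♙│2
1│· ♖ · · ♔ · · ♖│1
  ─────────────────
  a b c d e f g h


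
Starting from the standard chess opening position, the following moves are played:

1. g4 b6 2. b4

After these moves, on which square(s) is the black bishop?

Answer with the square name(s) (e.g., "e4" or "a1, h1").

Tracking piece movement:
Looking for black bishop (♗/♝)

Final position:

  a b c d e f g h
  ─────────────────
8│♜ ♞ ♝ ♛ ♚ ♝ ♞ ♜│8
7│♟ · ♟ ♟ ♟ ♟ ♟ ♟│7
6│· ♟ · · · · · ·│6
5│· · · · · · · ·│5
4│· ♙ · · · · ♙ ·│4
3│· · · · · · · ·│3
2│♙ · ♙ ♙ ♙ ♙ · ♙│2
1│♖ ♘ ♗ ♕ ♔ ♗ ♘ ♖│1
  ─────────────────
  a b c d e f g h


c8, f8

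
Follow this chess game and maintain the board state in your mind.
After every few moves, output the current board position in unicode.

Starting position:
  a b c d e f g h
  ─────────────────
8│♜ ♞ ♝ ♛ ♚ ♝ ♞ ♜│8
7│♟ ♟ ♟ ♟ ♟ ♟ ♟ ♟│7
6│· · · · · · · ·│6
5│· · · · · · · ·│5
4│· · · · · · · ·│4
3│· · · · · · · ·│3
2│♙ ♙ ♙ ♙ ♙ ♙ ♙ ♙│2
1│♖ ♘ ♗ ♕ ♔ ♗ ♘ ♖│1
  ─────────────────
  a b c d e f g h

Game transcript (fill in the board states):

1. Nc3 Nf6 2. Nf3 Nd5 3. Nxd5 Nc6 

  a b c d e f g h
  ─────────────────
8│♜ · ♝ ♛ ♚ ♝ · ♜│8
7│♟ ♟ ♟ ♟ ♟ ♟ ♟ ♟│7
6│· · ♞ · · · · ·│6
5│· · · ♘ · · · ·│5
4│· · · · · · · ·│4
3│· · · · · ♘ · ·│3
2│♙ ♙ ♙ ♙ ♙ ♙ ♙ ♙│2
1│♖ · ♗ ♕ ♔ ♗ · ♖│1
  ─────────────────
  a b c d e f g h

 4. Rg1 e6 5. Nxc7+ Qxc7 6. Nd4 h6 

  a b c d e f g h
  ─────────────────
8│♜ · ♝ · ♚ ♝ · ♜│8
7│♟ ♟ ♛ ♟ · ♟ ♟ ·│7
6│· · ♞ · ♟ · · ♟│6
5│· · · · · · · ·│5
4│· · · ♘ · · · ·│4
3│· · · · · · · ·│3
2│♙ ♙ ♙ ♙ ♙ ♙ ♙ ♙│2
1│♖ · ♗ ♕ ♔ ♗ ♖ ·│1
  ─────────────────
  a b c d e f g h

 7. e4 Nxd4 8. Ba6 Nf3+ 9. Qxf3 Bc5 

  a b c d e f g h
  ─────────────────
8│♜ · ♝ · ♚ · · ♜│8
7│♟ ♟ ♛ ♟ · ♟ ♟ ·│7
6│♗ · · · ♟ · · ♟│6
5│· · ♝ · · · · ·│5
4│· · · · ♙ · · ·│4
3│· · · · · ♕ · ·│3
2│♙ ♙ ♙ ♙ · ♙ ♙ ♙│2
1│♖ · ♗ · ♔ · ♖ ·│1
  ─────────────────
  a b c d e f g h

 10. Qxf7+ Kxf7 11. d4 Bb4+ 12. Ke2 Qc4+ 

  a b c d e f g h
  ─────────────────
8│♜ · ♝ · · · · ♜│8
7│♟ ♟ · ♟ · ♚ ♟ ·│7
6│♗ · · · ♟ · · ♟│6
5│· · · · · · · ·│5
4│· ♝ ♛ ♙ ♙ · · ·│4
3│· · · · · · · ·│3
2│♙ ♙ ♙ · ♔ ♙ ♙ ♙│2
1│♖ · ♗ · · · ♖ ·│1
  ─────────────────
  a b c d e f g h

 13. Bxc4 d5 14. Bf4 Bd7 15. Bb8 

  a b c d e f g h
  ─────────────────
8│♜ ♗ · · · · · ♜│8
7│♟ ♟ · ♝ · ♚ ♟ ·│7
6│· · · · ♟ · · ♟│6
5│· · · ♟ · · · ·│5
4│· ♝ ♗ ♙ ♙ · · ·│4
3│· · · · · · · ·│3
2│♙ ♙ ♙ · ♔ ♙ ♙ ♙│2
1│♖ · · · · · ♖ ·│1
  ─────────────────
  a b c d e f g h


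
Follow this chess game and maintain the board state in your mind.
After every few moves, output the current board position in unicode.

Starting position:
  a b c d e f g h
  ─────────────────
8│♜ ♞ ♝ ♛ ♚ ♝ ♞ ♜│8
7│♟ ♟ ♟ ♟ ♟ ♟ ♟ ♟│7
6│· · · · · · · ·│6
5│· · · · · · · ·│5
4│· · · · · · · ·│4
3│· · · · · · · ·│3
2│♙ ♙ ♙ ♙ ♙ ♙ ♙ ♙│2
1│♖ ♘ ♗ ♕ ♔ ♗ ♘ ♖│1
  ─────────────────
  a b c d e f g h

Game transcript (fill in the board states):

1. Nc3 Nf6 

  a b c d e f g h
  ─────────────────
8│♜ ♞ ♝ ♛ ♚ ♝ · ♜│8
7│♟ ♟ ♟ ♟ ♟ ♟ ♟ ♟│7
6│· · · · · ♞ · ·│6
5│· · · · · · · ·│5
4│· · · · · · · ·│4
3│· · ♘ · · · · ·│3
2│♙ ♙ ♙ ♙ ♙ ♙ ♙ ♙│2
1│♖ · ♗ ♕ ♔ ♗ ♘ ♖│1
  ─────────────────
  a b c d e f g h

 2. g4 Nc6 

  a b c d e f g h
  ─────────────────
8│♜ · ♝ ♛ ♚ ♝ · ♜│8
7│♟ ♟ ♟ ♟ ♟ ♟ ♟ ♟│7
6│· · ♞ · · ♞ · ·│6
5│· · · · · · · ·│5
4│· · · · · · ♙ ·│4
3│· · ♘ · · · · ·│3
2│♙ ♙ ♙ ♙ ♙ ♙ · ♙│2
1│♖ · ♗ ♕ ♔ ♗ ♘ ♖│1
  ─────────────────
  a b c d e f g h

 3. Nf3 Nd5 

  a b c d e f g h
  ─────────────────
8│♜ · ♝ ♛ ♚ ♝ · ♜│8
7│♟ ♟ ♟ ♟ ♟ ♟ ♟ ♟│7
6│· · ♞ · · · · ·│6
5│· · · ♞ · · · ·│5
4│· · · · · · ♙ ·│4
3│· · ♘ · · ♘ · ·│3
2│♙ ♙ ♙ ♙ ♙ ♙ · ♙│2
1│♖ · ♗ ♕ ♔ ♗ · ♖│1
  ─────────────────
  a b c d e f g h

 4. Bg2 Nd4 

  a b c d e f g h
  ─────────────────
8│♜ · ♝ ♛ ♚ ♝ · ♜│8
7│♟ ♟ ♟ ♟ ♟ ♟ ♟ ♟│7
6│· · · · · · · ·│6
5│· · · ♞ · · · ·│5
4│· · · ♞ · · ♙ ·│4
3│· · ♘ · · ♘ · ·│3
2│♙ ♙ ♙ ♙ ♙ ♙ ♗ ♙│2
1│♖ · ♗ ♕ ♔ · · ♖│1
  ─────────────────
  a b c d e f g h

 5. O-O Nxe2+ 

  a b c d e f g h
  ─────────────────
8│♜ · ♝ ♛ ♚ ♝ · ♜│8
7│♟ ♟ ♟ ♟ ♟ ♟ ♟ ♟│7
6│· · · · · · · ·│6
5│· · · ♞ · · · ·│5
4│· · · · · · ♙ ·│4
3│· · ♘ · · ♘ · ·│3
2│♙ ♙ ♙ ♙ ♞ ♙ ♗ ♙│2
1│♖ · ♗ ♕ · ♖ ♔ ·│1
  ─────────────────
  a b c d e f g h



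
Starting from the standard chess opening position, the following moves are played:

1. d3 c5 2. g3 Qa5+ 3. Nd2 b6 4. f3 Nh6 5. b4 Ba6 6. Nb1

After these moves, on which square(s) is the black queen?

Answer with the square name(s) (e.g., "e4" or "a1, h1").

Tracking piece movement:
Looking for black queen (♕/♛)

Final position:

  a b c d e f g h
  ─────────────────
8│♜ ♞ · · ♚ ♝ · ♜│8
7│♟ · · ♟ ♟ ♟ ♟ ♟│7
6│♝ ♟ · · · · · ♞│6
5│♛ · ♟ · · · · ·│5
4│· ♙ · · · · · ·│4
3│· · · ♙ · ♙ ♙ ·│3
2│♙ · ♙ · ♙ · · ♙│2
1│♖ ♘ ♗ ♕ ♔ ♗ ♘ ♖│1
  ─────────────────
  a b c d e f g h


a5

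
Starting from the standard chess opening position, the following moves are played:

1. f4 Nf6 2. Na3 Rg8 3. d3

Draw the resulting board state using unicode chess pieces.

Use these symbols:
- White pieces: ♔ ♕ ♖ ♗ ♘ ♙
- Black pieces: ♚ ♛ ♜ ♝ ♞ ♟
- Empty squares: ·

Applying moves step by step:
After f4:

♜ ♞ ♝ ♛ ♚ ♝ ♞ ♜
♟ ♟ ♟ ♟ ♟ ♟ ♟ ♟
· · · · · · · ·
· · · · · · · ·
· · · · · ♙ · ·
· · · · · · · ·
♙ ♙ ♙ ♙ ♙ · ♙ ♙
♖ ♘ ♗ ♕ ♔ ♗ ♘ ♖


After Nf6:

♜ ♞ ♝ ♛ ♚ ♝ · ♜
♟ ♟ ♟ ♟ ♟ ♟ ♟ ♟
· · · · · ♞ · ·
· · · · · · · ·
· · · · · ♙ · ·
· · · · · · · ·
♙ ♙ ♙ ♙ ♙ · ♙ ♙
♖ ♘ ♗ ♕ ♔ ♗ ♘ ♖


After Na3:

♜ ♞ ♝ ♛ ♚ ♝ · ♜
♟ ♟ ♟ ♟ ♟ ♟ ♟ ♟
· · · · · ♞ · ·
· · · · · · · ·
· · · · · ♙ · ·
♘ · · · · · · ·
♙ ♙ ♙ ♙ ♙ · ♙ ♙
♖ · ♗ ♕ ♔ ♗ ♘ ♖


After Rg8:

♜ ♞ ♝ ♛ ♚ ♝ ♜ ·
♟ ♟ ♟ ♟ ♟ ♟ ♟ ♟
· · · · · ♞ · ·
· · · · · · · ·
· · · · · ♙ · ·
♘ · · · · · · ·
♙ ♙ ♙ ♙ ♙ · ♙ ♙
♖ · ♗ ♕ ♔ ♗ ♘ ♖


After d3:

♜ ♞ ♝ ♛ ♚ ♝ ♜ ·
♟ ♟ ♟ ♟ ♟ ♟ ♟ ♟
· · · · · ♞ · ·
· · · · · · · ·
· · · · · ♙ · ·
♘ · · ♙ · · · ·
♙ ♙ ♙ · ♙ · ♙ ♙
♖ · ♗ ♕ ♔ ♗ ♘ ♖



  a b c d e f g h
  ─────────────────
8│♜ ♞ ♝ ♛ ♚ ♝ ♜ ·│8
7│♟ ♟ ♟ ♟ ♟ ♟ ♟ ♟│7
6│· · · · · ♞ · ·│6
5│· · · · · · · ·│5
4│· · · · · ♙ · ·│4
3│♘ · · ♙ · · · ·│3
2│♙ ♙ ♙ · ♙ · ♙ ♙│2
1│♖ · ♗ ♕ ♔ ♗ ♘ ♖│1
  ─────────────────
  a b c d e f g h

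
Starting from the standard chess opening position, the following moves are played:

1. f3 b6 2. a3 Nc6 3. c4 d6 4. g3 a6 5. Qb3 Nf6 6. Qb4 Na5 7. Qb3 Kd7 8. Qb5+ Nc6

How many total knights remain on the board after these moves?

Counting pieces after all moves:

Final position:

  a b c d e f g h
  ─────────────────
8│♜ · ♝ ♛ · ♝ · ♜│8
7│· · ♟ ♚ ♟ ♟ ♟ ♟│7
6│♟ ♟ ♞ ♟ · ♞ · ·│6
5│· ♕ · · · · · ·│5
4│· · ♙ · · · · ·│4
3│♙ · · · · ♙ ♙ ·│3
2│· ♙ · ♙ ♙ · · ♙│2
1│♖ ♘ ♗ · ♔ ♗ ♘ ♖│1
  ─────────────────
  a b c d e f g h


4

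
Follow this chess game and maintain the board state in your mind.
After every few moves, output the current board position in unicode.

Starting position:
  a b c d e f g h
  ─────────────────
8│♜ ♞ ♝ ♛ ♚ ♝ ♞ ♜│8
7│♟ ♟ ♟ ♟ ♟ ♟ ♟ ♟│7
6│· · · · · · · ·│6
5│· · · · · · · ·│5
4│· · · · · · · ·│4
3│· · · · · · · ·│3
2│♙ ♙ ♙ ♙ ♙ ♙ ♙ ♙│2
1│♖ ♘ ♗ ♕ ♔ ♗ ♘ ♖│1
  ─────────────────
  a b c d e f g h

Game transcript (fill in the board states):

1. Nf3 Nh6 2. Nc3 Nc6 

  a b c d e f g h
  ─────────────────
8│♜ · ♝ ♛ ♚ ♝ · ♜│8
7│♟ ♟ ♟ ♟ ♟ ♟ ♟ ♟│7
6│· · ♞ · · · · ♞│6
5│· · · · · · · ·│5
4│· · · · · · · ·│4
3│· · ♘ · · ♘ · ·│3
2│♙ ♙ ♙ ♙ ♙ ♙ ♙ ♙│2
1│♖ · ♗ ♕ ♔ ♗ · ♖│1
  ─────────────────
  a b c d e f g h

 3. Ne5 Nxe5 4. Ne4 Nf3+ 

  a b c d e f g h
  ─────────────────
8│♜ · ♝ ♛ ♚ ♝ · ♜│8
7│♟ ♟ ♟ ♟ ♟ ♟ ♟ ♟│7
6│· · · · · · · ♞│6
5│· · · · · · · ·│5
4│· · · · ♘ · · ·│4
3│· · · · · ♞ · ·│3
2│♙ ♙ ♙ ♙ ♙ ♙ ♙ ♙│2
1│♖ · ♗ ♕ ♔ ♗ · ♖│1
  ─────────────────
  a b c d e f g h

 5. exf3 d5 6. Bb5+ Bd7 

  a b c d e f g h
  ─────────────────
8│♜ · · ♛ ♚ ♝ · ♜│8
7│♟ ♟ ♟ ♝ ♟ ♟ ♟ ♟│7
6│· · · · · · · ♞│6
5│· ♗ · ♟ · · · ·│5
4│· · · · ♘ · · ·│4
3│· · · · · ♙ · ·│3
2│♙ ♙ ♙ ♙ · ♙ ♙ ♙│2
1│♖ · ♗ ♕ ♔ · · ♖│1
  ─────────────────
  a b c d e f g h

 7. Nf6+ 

  a b c d e f g h
  ─────────────────
8│♜ · · ♛ ♚ ♝ · ♜│8
7│♟ ♟ ♟ ♝ ♟ ♟ ♟ ♟│7
6│· · · · · ♘ · ♞│6
5│· ♗ · ♟ · · · ·│5
4│· · · · · · · ·│4
3│· · · · · ♙ · ·│3
2│♙ ♙ ♙ ♙ · ♙ ♙ ♙│2
1│♖ · ♗ ♕ ♔ · · ♖│1
  ─────────────────
  a b c d e f g h


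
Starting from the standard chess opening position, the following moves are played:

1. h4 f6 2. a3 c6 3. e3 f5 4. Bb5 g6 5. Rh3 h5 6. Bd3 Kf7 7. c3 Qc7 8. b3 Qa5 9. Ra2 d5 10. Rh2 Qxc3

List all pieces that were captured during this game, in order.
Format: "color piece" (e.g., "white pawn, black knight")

Tracking captures:
  Qxc3: captured white pawn

white pawn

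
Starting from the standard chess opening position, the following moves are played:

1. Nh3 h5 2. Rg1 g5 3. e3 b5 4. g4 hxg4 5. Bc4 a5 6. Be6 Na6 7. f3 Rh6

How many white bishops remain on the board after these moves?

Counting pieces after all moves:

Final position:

  a b c d e f g h
  ─────────────────
8│♜ · ♝ ♛ ♚ ♝ ♞ ·│8
7│· · ♟ ♟ ♟ ♟ · ·│7
6│♞ · · · ♗ · · ♜│6
5│♟ ♟ · · · · ♟ ·│5
4│· · · · · · ♟ ·│4
3│· · · · ♙ ♙ · ♘│3
2│♙ ♙ ♙ ♙ · · · ♙│2
1│♖ ♘ ♗ ♕ ♔ · ♖ ·│1
  ─────────────────
  a b c d e f g h


2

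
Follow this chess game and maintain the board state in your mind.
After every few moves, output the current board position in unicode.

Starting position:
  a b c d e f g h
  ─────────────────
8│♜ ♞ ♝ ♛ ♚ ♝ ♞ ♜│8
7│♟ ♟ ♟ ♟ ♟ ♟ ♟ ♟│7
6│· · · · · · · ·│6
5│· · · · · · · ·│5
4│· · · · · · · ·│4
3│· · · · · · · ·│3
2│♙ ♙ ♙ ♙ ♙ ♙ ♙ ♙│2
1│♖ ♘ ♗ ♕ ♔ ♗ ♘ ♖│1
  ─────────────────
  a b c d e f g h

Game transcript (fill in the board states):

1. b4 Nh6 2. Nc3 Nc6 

  a b c d e f g h
  ─────────────────
8│♜ · ♝ ♛ ♚ ♝ · ♜│8
7│♟ ♟ ♟ ♟ ♟ ♟ ♟ ♟│7
6│· · ♞ · · · · ♞│6
5│· · · · · · · ·│5
4│· ♙ · · · · · ·│4
3│· · ♘ · · · · ·│3
2│♙ · ♙ ♙ ♙ ♙ ♙ ♙│2
1│♖ · ♗ ♕ ♔ ♗ ♘ ♖│1
  ─────────────────
  a b c d e f g h

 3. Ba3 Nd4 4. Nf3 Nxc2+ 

  a b c d e f g h
  ─────────────────
8│♜ · ♝ ♛ ♚ ♝ · ♜│8
7│♟ ♟ ♟ ♟ ♟ ♟ ♟ ♟│7
6│· · · · · · · ♞│6
5│· · · · · · · ·│5
4│· ♙ · · · · · ·│4
3│♗ · ♘ · · ♘ · ·│3
2│♙ · ♞ ♙ ♙ ♙ ♙ ♙│2
1│♖ · · ♕ ♔ ♗ · ♖│1
  ─────────────────
  a b c d e f g h

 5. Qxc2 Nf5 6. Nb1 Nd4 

  a b c d e f g h
  ─────────────────
8│♜ · ♝ ♛ ♚ ♝ · ♜│8
7│♟ ♟ ♟ ♟ ♟ ♟ ♟ ♟│7
6│· · · · · · · ·│6
5│· · · · · · · ·│5
4│· ♙ · ♞ · · · ·│4
3│♗ · · · · ♘ · ·│3
2│♙ · ♕ ♙ ♙ ♙ ♙ ♙│2
1│♖ ♘ · · ♔ ♗ · ♖│1
  ─────────────────
  a b c d e f g h



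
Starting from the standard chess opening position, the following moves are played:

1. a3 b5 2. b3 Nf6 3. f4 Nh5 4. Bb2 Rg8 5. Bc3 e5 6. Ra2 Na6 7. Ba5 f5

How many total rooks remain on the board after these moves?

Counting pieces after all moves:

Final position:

  a b c d e f g h
  ─────────────────
8│♜ · ♝ ♛ ♚ ♝ ♜ ·│8
7│♟ · ♟ ♟ · · ♟ ♟│7
6│♞ · · · · · · ·│6
5│♗ ♟ · · ♟ ♟ · ♞│5
4│· · · · · ♙ · ·│4
3│♙ ♙ · · · · · ·│3
2│♖ · ♙ ♙ ♙ · ♙ ♙│2
1│· ♘ · ♕ ♔ ♗ ♘ ♖│1
  ─────────────────
  a b c d e f g h


4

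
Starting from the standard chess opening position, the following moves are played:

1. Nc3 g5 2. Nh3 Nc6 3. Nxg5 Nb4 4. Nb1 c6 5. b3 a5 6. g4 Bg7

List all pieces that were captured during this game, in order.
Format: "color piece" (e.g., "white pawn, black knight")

Tracking captures:
  Nxg5: captured black pawn

black pawn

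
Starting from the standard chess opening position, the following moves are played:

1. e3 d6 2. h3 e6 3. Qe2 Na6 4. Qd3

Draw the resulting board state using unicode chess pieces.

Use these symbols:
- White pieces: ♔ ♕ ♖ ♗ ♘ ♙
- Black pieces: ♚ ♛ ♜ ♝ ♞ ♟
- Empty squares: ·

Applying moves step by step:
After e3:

♜ ♞ ♝ ♛ ♚ ♝ ♞ ♜
♟ ♟ ♟ ♟ ♟ ♟ ♟ ♟
· · · · · · · ·
· · · · · · · ·
· · · · · · · ·
· · · · ♙ · · ·
♙ ♙ ♙ ♙ · ♙ ♙ ♙
♖ ♘ ♗ ♕ ♔ ♗ ♘ ♖


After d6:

♜ ♞ ♝ ♛ ♚ ♝ ♞ ♜
♟ ♟ ♟ · ♟ ♟ ♟ ♟
· · · ♟ · · · ·
· · · · · · · ·
· · · · · · · ·
· · · · ♙ · · ·
♙ ♙ ♙ ♙ · ♙ ♙ ♙
♖ ♘ ♗ ♕ ♔ ♗ ♘ ♖


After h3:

♜ ♞ ♝ ♛ ♚ ♝ ♞ ♜
♟ ♟ ♟ · ♟ ♟ ♟ ♟
· · · ♟ · · · ·
· · · · · · · ·
· · · · · · · ·
· · · · ♙ · · ♙
♙ ♙ ♙ ♙ · ♙ ♙ ·
♖ ♘ ♗ ♕ ♔ ♗ ♘ ♖


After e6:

♜ ♞ ♝ ♛ ♚ ♝ ♞ ♜
♟ ♟ ♟ · · ♟ ♟ ♟
· · · ♟ ♟ · · ·
· · · · · · · ·
· · · · · · · ·
· · · · ♙ · · ♙
♙ ♙ ♙ ♙ · ♙ ♙ ·
♖ ♘ ♗ ♕ ♔ ♗ ♘ ♖


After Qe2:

♜ ♞ ♝ ♛ ♚ ♝ ♞ ♜
♟ ♟ ♟ · · ♟ ♟ ♟
· · · ♟ ♟ · · ·
· · · · · · · ·
· · · · · · · ·
· · · · ♙ · · ♙
♙ ♙ ♙ ♙ ♕ ♙ ♙ ·
♖ ♘ ♗ · ♔ ♗ ♘ ♖


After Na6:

♜ · ♝ ♛ ♚ ♝ ♞ ♜
♟ ♟ ♟ · · ♟ ♟ ♟
♞ · · ♟ ♟ · · ·
· · · · · · · ·
· · · · · · · ·
· · · · ♙ · · ♙
♙ ♙ ♙ ♙ ♕ ♙ ♙ ·
♖ ♘ ♗ · ♔ ♗ ♘ ♖


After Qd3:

♜ · ♝ ♛ ♚ ♝ ♞ ♜
♟ ♟ ♟ · · ♟ ♟ ♟
♞ · · ♟ ♟ · · ·
· · · · · · · ·
· · · · · · · ·
· · · ♕ ♙ · · ♙
♙ ♙ ♙ ♙ · ♙ ♙ ·
♖ ♘ ♗ · ♔ ♗ ♘ ♖



  a b c d e f g h
  ─────────────────
8│♜ · ♝ ♛ ♚ ♝ ♞ ♜│8
7│♟ ♟ ♟ · · ♟ ♟ ♟│7
6│♞ · · ♟ ♟ · · ·│6
5│· · · · · · · ·│5
4│· · · · · · · ·│4
3│· · · ♕ ♙ · · ♙│3
2│♙ ♙ ♙ ♙ · ♙ ♙ ·│2
1│♖ ♘ ♗ · ♔ ♗ ♘ ♖│1
  ─────────────────
  a b c d e f g h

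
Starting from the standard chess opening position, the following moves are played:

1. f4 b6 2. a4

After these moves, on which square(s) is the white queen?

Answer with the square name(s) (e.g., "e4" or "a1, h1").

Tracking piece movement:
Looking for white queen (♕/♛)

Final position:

  a b c d e f g h
  ─────────────────
8│♜ ♞ ♝ ♛ ♚ ♝ ♞ ♜│8
7│♟ · ♟ ♟ ♟ ♟ ♟ ♟│7
6│· ♟ · · · · · ·│6
5│· · · · · · · ·│5
4│♙ · · · · ♙ · ·│4
3│· · · · · · · ·│3
2│· ♙ ♙ ♙ ♙ · ♙ ♙│2
1│♖ ♘ ♗ ♕ ♔ ♗ ♘ ♖│1
  ─────────────────
  a b c d e f g h


d1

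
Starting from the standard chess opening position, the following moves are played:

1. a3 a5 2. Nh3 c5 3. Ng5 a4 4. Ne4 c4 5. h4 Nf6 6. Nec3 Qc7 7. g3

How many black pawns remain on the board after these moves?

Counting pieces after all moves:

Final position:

  a b c d e f g h
  ─────────────────
8│♜ ♞ ♝ · ♚ ♝ · ♜│8
7│· ♟ ♛ ♟ ♟ ♟ ♟ ♟│7
6│· · · · · ♞ · ·│6
5│· · · · · · · ·│5
4│♟ · ♟ · · · · ♙│4
3│♙ · ♘ · · · ♙ ·│3
2│· ♙ ♙ ♙ ♙ ♙ · ·│2
1│♖ ♘ ♗ ♕ ♔ ♗ · ♖│1
  ─────────────────
  a b c d e f g h


8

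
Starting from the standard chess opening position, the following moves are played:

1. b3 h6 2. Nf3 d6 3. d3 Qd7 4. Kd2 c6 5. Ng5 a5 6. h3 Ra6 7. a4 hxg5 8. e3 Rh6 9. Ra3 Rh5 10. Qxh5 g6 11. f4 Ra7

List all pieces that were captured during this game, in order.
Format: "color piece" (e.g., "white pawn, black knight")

Tracking captures:
  hxg5: captured white knight
  Qxh5: captured black rook

white knight, black rook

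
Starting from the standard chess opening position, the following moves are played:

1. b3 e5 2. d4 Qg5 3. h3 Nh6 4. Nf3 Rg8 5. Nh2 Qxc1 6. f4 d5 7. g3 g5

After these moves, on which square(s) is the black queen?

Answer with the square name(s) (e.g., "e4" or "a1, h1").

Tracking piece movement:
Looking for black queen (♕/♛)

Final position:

  a b c d e f g h
  ─────────────────
8│♜ ♞ ♝ · ♚ ♝ ♜ ·│8
7│♟ ♟ ♟ · · ♟ · ♟│7
6│· · · · · · · ♞│6
5│· · · ♟ ♟ · ♟ ·│5
4│· · · ♙ · ♙ · ·│4
3│· ♙ · · · · ♙ ♙│3
2│♙ · ♙ · ♙ · · ♘│2
1│♖ ♘ ♛ ♕ ♔ ♗ · ♖│1
  ─────────────────
  a b c d e f g h


c1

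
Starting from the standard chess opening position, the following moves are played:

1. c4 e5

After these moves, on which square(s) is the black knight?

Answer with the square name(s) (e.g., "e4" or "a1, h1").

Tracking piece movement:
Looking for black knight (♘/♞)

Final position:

  a b c d e f g h
  ─────────────────
8│♜ ♞ ♝ ♛ ♚ ♝ ♞ ♜│8
7│♟ ♟ ♟ ♟ · ♟ ♟ ♟│7
6│· · · · · · · ·│6
5│· · · · ♟ · · ·│5
4│· · ♙ · · · · ·│4
3│· · · · · · · ·│3
2│♙ ♙ · ♙ ♙ ♙ ♙ ♙│2
1│♖ ♘ ♗ ♕ ♔ ♗ ♘ ♖│1
  ─────────────────
  a b c d e f g h


b8, g8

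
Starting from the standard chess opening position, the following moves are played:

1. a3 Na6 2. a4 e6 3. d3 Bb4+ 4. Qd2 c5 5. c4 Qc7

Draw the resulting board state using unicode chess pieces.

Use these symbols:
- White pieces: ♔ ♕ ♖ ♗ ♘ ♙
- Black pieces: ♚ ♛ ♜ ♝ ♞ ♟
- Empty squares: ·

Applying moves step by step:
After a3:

♜ ♞ ♝ ♛ ♚ ♝ ♞ ♜
♟ ♟ ♟ ♟ ♟ ♟ ♟ ♟
· · · · · · · ·
· · · · · · · ·
· · · · · · · ·
♙ · · · · · · ·
· ♙ ♙ ♙ ♙ ♙ ♙ ♙
♖ ♘ ♗ ♕ ♔ ♗ ♘ ♖


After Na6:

♜ · ♝ ♛ ♚ ♝ ♞ ♜
♟ ♟ ♟ ♟ ♟ ♟ ♟ ♟
♞ · · · · · · ·
· · · · · · · ·
· · · · · · · ·
♙ · · · · · · ·
· ♙ ♙ ♙ ♙ ♙ ♙ ♙
♖ ♘ ♗ ♕ ♔ ♗ ♘ ♖


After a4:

♜ · ♝ ♛ ♚ ♝ ♞ ♜
♟ ♟ ♟ ♟ ♟ ♟ ♟ ♟
♞ · · · · · · ·
· · · · · · · ·
♙ · · · · · · ·
· · · · · · · ·
· ♙ ♙ ♙ ♙ ♙ ♙ ♙
♖ ♘ ♗ ♕ ♔ ♗ ♘ ♖


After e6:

♜ · ♝ ♛ ♚ ♝ ♞ ♜
♟ ♟ ♟ ♟ · ♟ ♟ ♟
♞ · · · ♟ · · ·
· · · · · · · ·
♙ · · · · · · ·
· · · · · · · ·
· ♙ ♙ ♙ ♙ ♙ ♙ ♙
♖ ♘ ♗ ♕ ♔ ♗ ♘ ♖


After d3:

♜ · ♝ ♛ ♚ ♝ ♞ ♜
♟ ♟ ♟ ♟ · ♟ ♟ ♟
♞ · · · ♟ · · ·
· · · · · · · ·
♙ · · · · · · ·
· · · ♙ · · · ·
· ♙ ♙ · ♙ ♙ ♙ ♙
♖ ♘ ♗ ♕ ♔ ♗ ♘ ♖


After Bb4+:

♜ · ♝ ♛ ♚ · ♞ ♜
♟ ♟ ♟ ♟ · ♟ ♟ ♟
♞ · · · ♟ · · ·
· · · · · · · ·
♙ ♝ · · · · · ·
· · · ♙ · · · ·
· ♙ ♙ · ♙ ♙ ♙ ♙
♖ ♘ ♗ ♕ ♔ ♗ ♘ ♖


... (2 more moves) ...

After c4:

♜ · ♝ ♛ ♚ · ♞ ♜
♟ ♟ · ♟ · ♟ ♟ ♟
♞ · · · ♟ · · ·
· · ♟ · · · · ·
♙ ♝ ♙ · · · · ·
· · · ♙ · · · ·
· ♙ · ♕ ♙ ♙ ♙ ♙
♖ ♘ ♗ · ♔ ♗ ♘ ♖


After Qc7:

♜ · ♝ · ♚ · ♞ ♜
♟ ♟ ♛ ♟ · ♟ ♟ ♟
♞ · · · ♟ · · ·
· · ♟ · · · · ·
♙ ♝ ♙ · · · · ·
· · · ♙ · · · ·
· ♙ · ♕ ♙ ♙ ♙ ♙
♖ ♘ ♗ · ♔ ♗ ♘ ♖



  a b c d e f g h
  ─────────────────
8│♜ · ♝ · ♚ · ♞ ♜│8
7│♟ ♟ ♛ ♟ · ♟ ♟ ♟│7
6│♞ · · · ♟ · · ·│6
5│· · ♟ · · · · ·│5
4│♙ ♝ ♙ · · · · ·│4
3│· · · ♙ · · · ·│3
2│· ♙ · ♕ ♙ ♙ ♙ ♙│2
1│♖ ♘ ♗ · ♔ ♗ ♘ ♖│1
  ─────────────────
  a b c d e f g h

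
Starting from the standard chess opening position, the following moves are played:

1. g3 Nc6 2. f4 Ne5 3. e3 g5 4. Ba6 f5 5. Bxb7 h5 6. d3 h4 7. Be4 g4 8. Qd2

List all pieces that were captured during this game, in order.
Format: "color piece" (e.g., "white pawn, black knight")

Tracking captures:
  Bxb7: captured black pawn

black pawn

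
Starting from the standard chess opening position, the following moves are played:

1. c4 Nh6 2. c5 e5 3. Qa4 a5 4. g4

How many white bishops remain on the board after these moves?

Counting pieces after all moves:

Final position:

  a b c d e f g h
  ─────────────────
8│♜ ♞ ♝ ♛ ♚ ♝ · ♜│8
7│· ♟ ♟ ♟ · ♟ ♟ ♟│7
6│· · · · · · · ♞│6
5│♟ · ♙ · ♟ · · ·│5
4│♕ · · · · · ♙ ·│4
3│· · · · · · · ·│3
2│♙ ♙ · ♙ ♙ ♙ · ♙│2
1│♖ ♘ ♗ · ♔ ♗ ♘ ♖│1
  ─────────────────
  a b c d e f g h


2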